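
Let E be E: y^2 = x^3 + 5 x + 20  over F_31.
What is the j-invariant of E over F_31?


Delta = -16(4 a^3 + 27 b^2) mod 31 = 23
-1728 * (4 a)^3 = -1728 * (4*5)^3 mod 31 = 16
j = 16 * 23^(-1) mod 31 = 29

j = 29 (mod 31)


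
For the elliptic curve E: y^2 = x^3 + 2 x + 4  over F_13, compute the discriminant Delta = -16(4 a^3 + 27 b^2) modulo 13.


4 a^3 + 27 b^2 = 4*2^3 + 27*4^2 = 32 + 432 = 464
Delta = -16 * (464) = -7424
Delta mod 13 = 12

Delta = 12 (mod 13)


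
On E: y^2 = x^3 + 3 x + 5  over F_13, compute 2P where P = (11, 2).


Doubling: s = (3 x1^2 + a) / (2 y1)
s = (3*11^2 + 3) / (2*2) mod 13 = 7
x3 = s^2 - 2 x1 mod 13 = 7^2 - 2*11 = 1
y3 = s (x1 - x3) - y1 mod 13 = 7 * (11 - 1) - 2 = 3

2P = (1, 3)


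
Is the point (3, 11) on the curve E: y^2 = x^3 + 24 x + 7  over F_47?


Check whether y^2 = x^3 + 24 x + 7 (mod 47) for (x, y) = (3, 11).
LHS: y^2 = 11^2 mod 47 = 27
RHS: x^3 + 24 x + 7 = 3^3 + 24*3 + 7 mod 47 = 12
LHS != RHS

No, not on the curve


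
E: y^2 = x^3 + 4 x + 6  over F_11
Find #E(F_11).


For each x in F_11, count y with y^2 = x^3 + 4 x + 6 mod 11:
  x = 1: RHS = 0, y in [0]  -> 1 point(s)
  x = 2: RHS = 0, y in [0]  -> 1 point(s)
  x = 3: RHS = 1, y in [1, 10]  -> 2 point(s)
  x = 4: RHS = 9, y in [3, 8]  -> 2 point(s)
  x = 6: RHS = 4, y in [2, 9]  -> 2 point(s)
  x = 7: RHS = 3, y in [5, 6]  -> 2 point(s)
  x = 8: RHS = 0, y in [0]  -> 1 point(s)
  x = 9: RHS = 1, y in [1, 10]  -> 2 point(s)
  x = 10: RHS = 1, y in [1, 10]  -> 2 point(s)
Affine points: 15. Add the point at infinity: total = 16.

#E(F_11) = 16


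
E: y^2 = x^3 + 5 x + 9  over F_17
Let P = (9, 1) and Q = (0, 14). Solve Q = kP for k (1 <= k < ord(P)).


Enumerate multiples of P until we hit Q = (0, 14):
  1P = (9, 1)
  2P = (7, 9)
  3P = (0, 14)
Match found at i = 3.

k = 3


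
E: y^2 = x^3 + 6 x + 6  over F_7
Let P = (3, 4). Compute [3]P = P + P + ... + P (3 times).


k = 3 = 11_2 (binary, LSB first: 11)
Double-and-add from P = (3, 4):
  bit 0 = 1: acc = O + (3, 4) = (3, 4)
  bit 1 = 1: acc = (3, 4) + (5, 0) = (3, 3)

3P = (3, 3)


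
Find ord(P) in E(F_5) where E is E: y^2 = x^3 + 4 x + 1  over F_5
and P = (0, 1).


Compute successive multiples of P until we hit O:
  1P = (0, 1)
  2P = (4, 1)
  3P = (1, 4)
  4P = (3, 0)
  5P = (1, 1)
  6P = (4, 4)
  7P = (0, 4)
  8P = O

ord(P) = 8


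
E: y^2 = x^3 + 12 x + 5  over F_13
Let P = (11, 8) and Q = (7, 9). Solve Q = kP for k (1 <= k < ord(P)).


Enumerate multiples of P until we hit Q = (7, 9):
  1P = (11, 8)
  2P = (3, 4)
  3P = (9, 6)
  4P = (7, 9)
Match found at i = 4.

k = 4


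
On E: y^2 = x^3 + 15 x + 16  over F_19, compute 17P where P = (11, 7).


k = 17 = 10001_2 (binary, LSB first: 10001)
Double-and-add from P = (11, 7):
  bit 0 = 1: acc = O + (11, 7) = (11, 7)
  bit 1 = 0: acc unchanged = (11, 7)
  bit 2 = 0: acc unchanged = (11, 7)
  bit 3 = 0: acc unchanged = (11, 7)
  bit 4 = 1: acc = (11, 7) + (5, 8) = (12, 9)

17P = (12, 9)


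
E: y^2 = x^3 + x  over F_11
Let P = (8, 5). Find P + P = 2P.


Doubling: s = (3 x1^2 + a) / (2 y1)
s = (3*8^2 + 1) / (2*5) mod 11 = 5
x3 = s^2 - 2 x1 mod 11 = 5^2 - 2*8 = 9
y3 = s (x1 - x3) - y1 mod 11 = 5 * (8 - 9) - 5 = 1

2P = (9, 1)


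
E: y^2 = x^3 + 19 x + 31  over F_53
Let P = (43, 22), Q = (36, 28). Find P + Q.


P != Q, so use the chord formula.
s = (y2 - y1) / (x2 - x1) = (6) / (46) mod 53 = 37
x3 = s^2 - x1 - x2 mod 53 = 37^2 - 43 - 36 = 18
y3 = s (x1 - x3) - y1 mod 53 = 37 * (43 - 18) - 22 = 2

P + Q = (18, 2)


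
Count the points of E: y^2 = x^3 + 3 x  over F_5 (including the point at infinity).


For each x in F_5, count y with y^2 = x^3 + 3 x + 0 mod 5:
  x = 0: RHS = 0, y in [0]  -> 1 point(s)
  x = 1: RHS = 4, y in [2, 3]  -> 2 point(s)
  x = 2: RHS = 4, y in [2, 3]  -> 2 point(s)
  x = 3: RHS = 1, y in [1, 4]  -> 2 point(s)
  x = 4: RHS = 1, y in [1, 4]  -> 2 point(s)
Affine points: 9. Add the point at infinity: total = 10.

#E(F_5) = 10


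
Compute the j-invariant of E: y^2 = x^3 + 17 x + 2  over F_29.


Delta = -16(4 a^3 + 27 b^2) mod 29 = 27
-1728 * (4 a)^3 = -1728 * (4*17)^3 mod 29 = 23
j = 23 * 27^(-1) mod 29 = 3

j = 3 (mod 29)


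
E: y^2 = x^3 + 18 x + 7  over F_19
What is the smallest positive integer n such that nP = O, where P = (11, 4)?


Compute successive multiples of P until we hit O:
  1P = (11, 4)
  2P = (8, 13)
  3P = (9, 9)
  4P = (10, 3)
  5P = (18, 8)
  6P = (7, 1)
  7P = (17, 1)
  8P = (15, 17)
  ... (continuing to 25P)
  25P = O

ord(P) = 25


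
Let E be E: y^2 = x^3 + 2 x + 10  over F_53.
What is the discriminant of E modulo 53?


4 a^3 + 27 b^2 = 4*2^3 + 27*10^2 = 32 + 2700 = 2732
Delta = -16 * (2732) = -43712
Delta mod 53 = 13

Delta = 13 (mod 53)


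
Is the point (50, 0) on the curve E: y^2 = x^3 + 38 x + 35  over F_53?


Check whether y^2 = x^3 + 38 x + 35 (mod 53) for (x, y) = (50, 0).
LHS: y^2 = 0^2 mod 53 = 0
RHS: x^3 + 38 x + 35 = 50^3 + 38*50 + 35 mod 53 = 0
LHS = RHS

Yes, on the curve


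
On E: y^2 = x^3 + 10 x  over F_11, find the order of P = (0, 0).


Compute successive multiples of P until we hit O:
  1P = (0, 0)
  2P = O

ord(P) = 2


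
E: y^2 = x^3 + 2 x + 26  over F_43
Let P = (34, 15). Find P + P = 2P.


Doubling: s = (3 x1^2 + a) / (2 y1)
s = (3*34^2 + 2) / (2*15) mod 43 = 1
x3 = s^2 - 2 x1 mod 43 = 1^2 - 2*34 = 19
y3 = s (x1 - x3) - y1 mod 43 = 1 * (34 - 19) - 15 = 0

2P = (19, 0)


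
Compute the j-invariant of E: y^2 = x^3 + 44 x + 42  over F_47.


Delta = -16(4 a^3 + 27 b^2) mod 47 = 46
-1728 * (4 a)^3 = -1728 * (4*44)^3 mod 47 = 27
j = 27 * 46^(-1) mod 47 = 20

j = 20 (mod 47)


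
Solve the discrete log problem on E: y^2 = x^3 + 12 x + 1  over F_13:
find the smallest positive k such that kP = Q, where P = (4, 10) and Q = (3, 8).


Enumerate multiples of P until we hit Q = (3, 8):
  1P = (4, 10)
  2P = (1, 12)
  3P = (7, 5)
  4P = (12, 12)
  5P = (6, 9)
  6P = (0, 1)
  7P = (10, 9)
  8P = (3, 5)
  9P = (5, 11)
  10P = (5, 2)
  11P = (3, 8)
Match found at i = 11.

k = 11


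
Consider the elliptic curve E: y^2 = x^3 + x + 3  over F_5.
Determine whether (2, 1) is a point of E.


Check whether y^2 = x^3 + 1 x + 3 (mod 5) for (x, y) = (2, 1).
LHS: y^2 = 1^2 mod 5 = 1
RHS: x^3 + 1 x + 3 = 2^3 + 1*2 + 3 mod 5 = 3
LHS != RHS

No, not on the curve


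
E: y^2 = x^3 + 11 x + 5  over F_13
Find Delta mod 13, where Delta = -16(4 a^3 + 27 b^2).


4 a^3 + 27 b^2 = 4*11^3 + 27*5^2 = 5324 + 675 = 5999
Delta = -16 * (5999) = -95984
Delta mod 13 = 8

Delta = 8 (mod 13)


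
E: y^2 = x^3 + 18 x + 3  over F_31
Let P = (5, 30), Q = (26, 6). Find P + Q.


P != Q, so use the chord formula.
s = (y2 - y1) / (x2 - x1) = (7) / (21) mod 31 = 21
x3 = s^2 - x1 - x2 mod 31 = 21^2 - 5 - 26 = 7
y3 = s (x1 - x3) - y1 mod 31 = 21 * (5 - 7) - 30 = 21

P + Q = (7, 21)


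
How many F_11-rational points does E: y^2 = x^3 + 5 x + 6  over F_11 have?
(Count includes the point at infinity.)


For each x in F_11, count y with y^2 = x^3 + 5 x + 6 mod 11:
  x = 1: RHS = 1, y in [1, 10]  -> 2 point(s)
  x = 3: RHS = 4, y in [2, 9]  -> 2 point(s)
  x = 10: RHS = 0, y in [0]  -> 1 point(s)
Affine points: 5. Add the point at infinity: total = 6.

#E(F_11) = 6


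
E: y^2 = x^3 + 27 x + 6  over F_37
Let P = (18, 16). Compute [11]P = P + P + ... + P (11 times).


k = 11 = 1011_2 (binary, LSB first: 1101)
Double-and-add from P = (18, 16):
  bit 0 = 1: acc = O + (18, 16) = (18, 16)
  bit 1 = 1: acc = (18, 16) + (1, 21) = (25, 10)
  bit 2 = 0: acc unchanged = (25, 10)
  bit 3 = 1: acc = (25, 10) + (13, 1) = (25, 27)

11P = (25, 27)


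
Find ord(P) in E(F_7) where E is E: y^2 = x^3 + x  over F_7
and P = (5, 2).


Compute successive multiples of P until we hit O:
  1P = (5, 2)
  2P = (1, 4)
  3P = (3, 4)
  4P = (0, 0)
  5P = (3, 3)
  6P = (1, 3)
  7P = (5, 5)
  8P = O

ord(P) = 8


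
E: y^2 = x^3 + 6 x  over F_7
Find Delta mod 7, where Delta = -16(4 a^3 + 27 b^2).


4 a^3 + 27 b^2 = 4*6^3 + 27*0^2 = 864 + 0 = 864
Delta = -16 * (864) = -13824
Delta mod 7 = 1

Delta = 1 (mod 7)


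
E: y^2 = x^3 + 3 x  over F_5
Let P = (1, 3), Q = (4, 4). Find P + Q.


P != Q, so use the chord formula.
s = (y2 - y1) / (x2 - x1) = (1) / (3) mod 5 = 2
x3 = s^2 - x1 - x2 mod 5 = 2^2 - 1 - 4 = 4
y3 = s (x1 - x3) - y1 mod 5 = 2 * (1 - 4) - 3 = 1

P + Q = (4, 1)


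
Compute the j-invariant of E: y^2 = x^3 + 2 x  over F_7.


Delta = -16(4 a^3 + 27 b^2) mod 7 = 6
-1728 * (4 a)^3 = -1728 * (4*2)^3 mod 7 = 1
j = 1 * 6^(-1) mod 7 = 6

j = 6 (mod 7)


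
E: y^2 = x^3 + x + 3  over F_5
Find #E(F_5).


For each x in F_5, count y with y^2 = x^3 + 1 x + 3 mod 5:
  x = 1: RHS = 0, y in [0]  -> 1 point(s)
  x = 4: RHS = 1, y in [1, 4]  -> 2 point(s)
Affine points: 3. Add the point at infinity: total = 4.

#E(F_5) = 4


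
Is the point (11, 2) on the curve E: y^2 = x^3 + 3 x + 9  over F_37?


Check whether y^2 = x^3 + 3 x + 9 (mod 37) for (x, y) = (11, 2).
LHS: y^2 = 2^2 mod 37 = 4
RHS: x^3 + 3 x + 9 = 11^3 + 3*11 + 9 mod 37 = 4
LHS = RHS

Yes, on the curve


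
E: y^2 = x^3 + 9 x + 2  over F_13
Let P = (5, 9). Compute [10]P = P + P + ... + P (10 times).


k = 10 = 1010_2 (binary, LSB first: 0101)
Double-and-add from P = (5, 9):
  bit 0 = 0: acc unchanged = O
  bit 1 = 1: acc = O + (6, 8) = (6, 8)
  bit 2 = 0: acc unchanged = (6, 8)
  bit 3 = 1: acc = (6, 8) + (1, 8) = (6, 5)

10P = (6, 5)


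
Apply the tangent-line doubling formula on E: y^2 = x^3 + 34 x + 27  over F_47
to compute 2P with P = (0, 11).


Doubling: s = (3 x1^2 + a) / (2 y1)
s = (3*0^2 + 34) / (2*11) mod 47 = 40
x3 = s^2 - 2 x1 mod 47 = 40^2 - 2*0 = 2
y3 = s (x1 - x3) - y1 mod 47 = 40 * (0 - 2) - 11 = 3

2P = (2, 3)


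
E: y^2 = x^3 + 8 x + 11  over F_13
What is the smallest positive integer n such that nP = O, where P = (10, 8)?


Compute successive multiples of P until we hit O:
  1P = (10, 8)
  2P = (2, 3)
  3P = (2, 10)
  4P = (10, 5)
  5P = O

ord(P) = 5


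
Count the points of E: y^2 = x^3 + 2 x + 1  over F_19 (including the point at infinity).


For each x in F_19, count y with y^2 = x^3 + 2 x + 1 mod 19:
  x = 0: RHS = 1, y in [1, 18]  -> 2 point(s)
  x = 1: RHS = 4, y in [2, 17]  -> 2 point(s)
  x = 4: RHS = 16, y in [4, 15]  -> 2 point(s)
  x = 6: RHS = 1, y in [1, 18]  -> 2 point(s)
  x = 7: RHS = 16, y in [4, 15]  -> 2 point(s)
  x = 8: RHS = 16, y in [4, 15]  -> 2 point(s)
  x = 9: RHS = 7, y in [8, 11]  -> 2 point(s)
  x = 11: RHS = 5, y in [9, 10]  -> 2 point(s)
  x = 12: RHS = 5, y in [9, 10]  -> 2 point(s)
  x = 13: RHS = 1, y in [1, 18]  -> 2 point(s)
  x = 15: RHS = 5, y in [9, 10]  -> 2 point(s)
  x = 16: RHS = 6, y in [5, 14]  -> 2 point(s)
  x = 18: RHS = 17, y in [6, 13]  -> 2 point(s)
Affine points: 26. Add the point at infinity: total = 27.

#E(F_19) = 27


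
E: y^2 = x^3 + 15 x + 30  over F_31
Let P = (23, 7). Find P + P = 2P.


Doubling: s = (3 x1^2 + a) / (2 y1)
s = (3*23^2 + 15) / (2*7) mod 31 = 17
x3 = s^2 - 2 x1 mod 31 = 17^2 - 2*23 = 26
y3 = s (x1 - x3) - y1 mod 31 = 17 * (23 - 26) - 7 = 4

2P = (26, 4)


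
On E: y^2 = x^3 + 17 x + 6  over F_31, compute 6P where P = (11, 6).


k = 6 = 110_2 (binary, LSB first: 011)
Double-and-add from P = (11, 6):
  bit 0 = 0: acc unchanged = O
  bit 1 = 1: acc = O + (6, 18) = (6, 18)
  bit 2 = 1: acc = (6, 18) + (24, 28) = (17, 0)

6P = (17, 0)


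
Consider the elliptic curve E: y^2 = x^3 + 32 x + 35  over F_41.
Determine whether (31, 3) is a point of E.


Check whether y^2 = x^3 + 32 x + 35 (mod 41) for (x, y) = (31, 3).
LHS: y^2 = 3^2 mod 41 = 9
RHS: x^3 + 32 x + 35 = 31^3 + 32*31 + 35 mod 41 = 27
LHS != RHS

No, not on the curve


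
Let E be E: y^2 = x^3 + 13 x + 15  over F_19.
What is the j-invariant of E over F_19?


Delta = -16(4 a^3 + 27 b^2) mod 19 = 15
-1728 * (4 a)^3 = -1728 * (4*13)^3 mod 19 = 8
j = 8 * 15^(-1) mod 19 = 17

j = 17 (mod 19)


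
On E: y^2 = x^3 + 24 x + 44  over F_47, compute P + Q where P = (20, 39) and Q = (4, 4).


P != Q, so use the chord formula.
s = (y2 - y1) / (x2 - x1) = (12) / (31) mod 47 = 11
x3 = s^2 - x1 - x2 mod 47 = 11^2 - 20 - 4 = 3
y3 = s (x1 - x3) - y1 mod 47 = 11 * (20 - 3) - 39 = 7

P + Q = (3, 7)


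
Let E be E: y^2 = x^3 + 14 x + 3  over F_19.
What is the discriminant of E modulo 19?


4 a^3 + 27 b^2 = 4*14^3 + 27*3^2 = 10976 + 243 = 11219
Delta = -16 * (11219) = -179504
Delta mod 19 = 8

Delta = 8 (mod 19)


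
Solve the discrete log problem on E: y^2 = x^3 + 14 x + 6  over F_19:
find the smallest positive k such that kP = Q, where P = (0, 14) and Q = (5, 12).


Enumerate multiples of P until we hit Q = (5, 12):
  1P = (0, 14)
  2P = (5, 12)
Match found at i = 2.

k = 2


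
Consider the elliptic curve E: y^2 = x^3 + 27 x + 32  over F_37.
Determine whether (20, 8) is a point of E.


Check whether y^2 = x^3 + 27 x + 32 (mod 37) for (x, y) = (20, 8).
LHS: y^2 = 8^2 mod 37 = 27
RHS: x^3 + 27 x + 32 = 20^3 + 27*20 + 32 mod 37 = 25
LHS != RHS

No, not on the curve


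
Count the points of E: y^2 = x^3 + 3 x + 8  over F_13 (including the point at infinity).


For each x in F_13, count y with y^2 = x^3 + 3 x + 8 mod 13:
  x = 1: RHS = 12, y in [5, 8]  -> 2 point(s)
  x = 2: RHS = 9, y in [3, 10]  -> 2 point(s)
  x = 9: RHS = 10, y in [6, 7]  -> 2 point(s)
  x = 12: RHS = 4, y in [2, 11]  -> 2 point(s)
Affine points: 8. Add the point at infinity: total = 9.

#E(F_13) = 9


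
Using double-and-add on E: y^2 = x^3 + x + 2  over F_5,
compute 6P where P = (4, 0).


k = 6 = 110_2 (binary, LSB first: 011)
Double-and-add from P = (4, 0):
  bit 0 = 0: acc unchanged = O
  bit 1 = 1: acc = O + O = O
  bit 2 = 1: acc = O + O = O

6P = O


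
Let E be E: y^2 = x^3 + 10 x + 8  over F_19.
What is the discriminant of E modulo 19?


4 a^3 + 27 b^2 = 4*10^3 + 27*8^2 = 4000 + 1728 = 5728
Delta = -16 * (5728) = -91648
Delta mod 19 = 8

Delta = 8 (mod 19)


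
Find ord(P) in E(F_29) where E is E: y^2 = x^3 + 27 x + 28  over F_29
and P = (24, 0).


Compute successive multiples of P until we hit O:
  1P = (24, 0)
  2P = O

ord(P) = 2


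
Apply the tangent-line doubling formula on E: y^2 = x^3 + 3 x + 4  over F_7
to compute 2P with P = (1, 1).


Doubling: s = (3 x1^2 + a) / (2 y1)
s = (3*1^2 + 3) / (2*1) mod 7 = 3
x3 = s^2 - 2 x1 mod 7 = 3^2 - 2*1 = 0
y3 = s (x1 - x3) - y1 mod 7 = 3 * (1 - 0) - 1 = 2

2P = (0, 2)


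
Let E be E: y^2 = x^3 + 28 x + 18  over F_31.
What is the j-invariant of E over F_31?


Delta = -16(4 a^3 + 27 b^2) mod 31 = 20
-1728 * (4 a)^3 = -1728 * (4*28)^3 mod 31 = 2
j = 2 * 20^(-1) mod 31 = 28

j = 28 (mod 31)


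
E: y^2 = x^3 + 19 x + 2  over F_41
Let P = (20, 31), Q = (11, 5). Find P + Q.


P != Q, so use the chord formula.
s = (y2 - y1) / (x2 - x1) = (15) / (32) mod 41 = 12
x3 = s^2 - x1 - x2 mod 41 = 12^2 - 20 - 11 = 31
y3 = s (x1 - x3) - y1 mod 41 = 12 * (20 - 31) - 31 = 1

P + Q = (31, 1)


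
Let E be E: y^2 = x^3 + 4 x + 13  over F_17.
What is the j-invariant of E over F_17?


Delta = -16(4 a^3 + 27 b^2) mod 17 = 8
-1728 * (4 a)^3 = -1728 * (4*4)^3 mod 17 = 11
j = 11 * 8^(-1) mod 17 = 12

j = 12 (mod 17)


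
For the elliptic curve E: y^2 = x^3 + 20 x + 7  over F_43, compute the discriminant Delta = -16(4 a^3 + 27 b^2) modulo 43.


4 a^3 + 27 b^2 = 4*20^3 + 27*7^2 = 32000 + 1323 = 33323
Delta = -16 * (33323) = -533168
Delta mod 43 = 32

Delta = 32 (mod 43)


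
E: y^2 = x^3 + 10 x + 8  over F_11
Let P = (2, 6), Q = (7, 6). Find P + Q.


P != Q, so use the chord formula.
s = (y2 - y1) / (x2 - x1) = (0) / (5) mod 11 = 0
x3 = s^2 - x1 - x2 mod 11 = 0^2 - 2 - 7 = 2
y3 = s (x1 - x3) - y1 mod 11 = 0 * (2 - 2) - 6 = 5

P + Q = (2, 5)


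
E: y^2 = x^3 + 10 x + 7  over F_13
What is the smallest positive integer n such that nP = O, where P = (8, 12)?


Compute successive multiples of P until we hit O:
  1P = (8, 12)
  2P = (6, 7)
  3P = (2, 3)
  4P = (2, 10)
  5P = (6, 6)
  6P = (8, 1)
  7P = O

ord(P) = 7


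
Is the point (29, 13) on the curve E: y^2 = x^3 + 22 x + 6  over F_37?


Check whether y^2 = x^3 + 22 x + 6 (mod 37) for (x, y) = (29, 13).
LHS: y^2 = 13^2 mod 37 = 21
RHS: x^3 + 22 x + 6 = 29^3 + 22*29 + 6 mod 37 = 21
LHS = RHS

Yes, on the curve


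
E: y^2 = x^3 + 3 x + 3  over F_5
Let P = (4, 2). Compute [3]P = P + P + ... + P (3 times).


k = 3 = 11_2 (binary, LSB first: 11)
Double-and-add from P = (4, 2):
  bit 0 = 1: acc = O + (4, 2) = (4, 2)
  bit 1 = 1: acc = (4, 2) + (3, 2) = (3, 3)

3P = (3, 3)


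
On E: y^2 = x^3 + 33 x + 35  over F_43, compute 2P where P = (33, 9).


Doubling: s = (3 x1^2 + a) / (2 y1)
s = (3*33^2 + 33) / (2*9) mod 43 = 40
x3 = s^2 - 2 x1 mod 43 = 40^2 - 2*33 = 29
y3 = s (x1 - x3) - y1 mod 43 = 40 * (33 - 29) - 9 = 22

2P = (29, 22)


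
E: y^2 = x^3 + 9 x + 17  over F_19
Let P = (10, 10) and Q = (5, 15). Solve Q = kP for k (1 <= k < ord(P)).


Enumerate multiples of P until we hit Q = (5, 15):
  1P = (10, 10)
  2P = (5, 15)
Match found at i = 2.

k = 2


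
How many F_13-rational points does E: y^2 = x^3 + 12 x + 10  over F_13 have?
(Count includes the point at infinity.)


For each x in F_13, count y with y^2 = x^3 + 12 x + 10 mod 13:
  x = 0: RHS = 10, y in [6, 7]  -> 2 point(s)
  x = 1: RHS = 10, y in [6, 7]  -> 2 point(s)
  x = 2: RHS = 3, y in [4, 9]  -> 2 point(s)
  x = 5: RHS = 0, y in [0]  -> 1 point(s)
  x = 6: RHS = 12, y in [5, 8]  -> 2 point(s)
  x = 10: RHS = 12, y in [5, 8]  -> 2 point(s)
  x = 11: RHS = 4, y in [2, 11]  -> 2 point(s)
  x = 12: RHS = 10, y in [6, 7]  -> 2 point(s)
Affine points: 15. Add the point at infinity: total = 16.

#E(F_13) = 16


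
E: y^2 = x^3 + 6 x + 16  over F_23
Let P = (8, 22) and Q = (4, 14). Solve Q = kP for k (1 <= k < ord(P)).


Enumerate multiples of P until we hit Q = (4, 14):
  1P = (8, 22)
  2P = (10, 15)
  3P = (0, 19)
  4P = (4, 14)
Match found at i = 4.

k = 4


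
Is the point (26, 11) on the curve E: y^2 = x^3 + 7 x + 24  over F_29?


Check whether y^2 = x^3 + 7 x + 24 (mod 29) for (x, y) = (26, 11).
LHS: y^2 = 11^2 mod 29 = 5
RHS: x^3 + 7 x + 24 = 26^3 + 7*26 + 24 mod 29 = 5
LHS = RHS

Yes, on the curve


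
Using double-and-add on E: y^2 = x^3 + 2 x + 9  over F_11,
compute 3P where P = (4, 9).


k = 3 = 11_2 (binary, LSB first: 11)
Double-and-add from P = (4, 9):
  bit 0 = 1: acc = O + (4, 9) = (4, 9)
  bit 1 = 1: acc = (4, 9) + (8, 8) = (8, 3)

3P = (8, 3)


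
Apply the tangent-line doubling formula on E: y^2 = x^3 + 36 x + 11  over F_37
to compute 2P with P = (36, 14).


Doubling: s = (3 x1^2 + a) / (2 y1)
s = (3*36^2 + 36) / (2*14) mod 37 = 8
x3 = s^2 - 2 x1 mod 37 = 8^2 - 2*36 = 29
y3 = s (x1 - x3) - y1 mod 37 = 8 * (36 - 29) - 14 = 5

2P = (29, 5)


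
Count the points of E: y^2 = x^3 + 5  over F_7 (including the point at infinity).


For each x in F_7, count y with y^2 = x^3 + 0 x + 5 mod 7:
  x = 3: RHS = 4, y in [2, 5]  -> 2 point(s)
  x = 5: RHS = 4, y in [2, 5]  -> 2 point(s)
  x = 6: RHS = 4, y in [2, 5]  -> 2 point(s)
Affine points: 6. Add the point at infinity: total = 7.

#E(F_7) = 7


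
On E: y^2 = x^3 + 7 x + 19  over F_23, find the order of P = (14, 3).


Compute successive multiples of P until we hit O:
  1P = (14, 3)
  2P = (1, 2)
  3P = (11, 22)
  4P = (10, 10)
  5P = (15, 16)
  6P = (2, 15)
  7P = (8, 14)
  8P = (5, 15)
  ... (continuing to 23P)
  23P = O

ord(P) = 23


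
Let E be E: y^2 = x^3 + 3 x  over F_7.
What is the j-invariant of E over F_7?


Delta = -16(4 a^3 + 27 b^2) mod 7 = 1
-1728 * (4 a)^3 = -1728 * (4*3)^3 mod 7 = 6
j = 6 * 1^(-1) mod 7 = 6

j = 6 (mod 7)


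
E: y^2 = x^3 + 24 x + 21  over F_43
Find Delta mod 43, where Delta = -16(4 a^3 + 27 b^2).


4 a^3 + 27 b^2 = 4*24^3 + 27*21^2 = 55296 + 11907 = 67203
Delta = -16 * (67203) = -1075248
Delta mod 43 = 10

Delta = 10 (mod 43)


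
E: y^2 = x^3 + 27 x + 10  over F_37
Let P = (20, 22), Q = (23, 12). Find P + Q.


P != Q, so use the chord formula.
s = (y2 - y1) / (x2 - x1) = (27) / (3) mod 37 = 9
x3 = s^2 - x1 - x2 mod 37 = 9^2 - 20 - 23 = 1
y3 = s (x1 - x3) - y1 mod 37 = 9 * (20 - 1) - 22 = 1

P + Q = (1, 1)


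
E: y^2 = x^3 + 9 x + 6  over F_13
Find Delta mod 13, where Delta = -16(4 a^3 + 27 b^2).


4 a^3 + 27 b^2 = 4*9^3 + 27*6^2 = 2916 + 972 = 3888
Delta = -16 * (3888) = -62208
Delta mod 13 = 10

Delta = 10 (mod 13)


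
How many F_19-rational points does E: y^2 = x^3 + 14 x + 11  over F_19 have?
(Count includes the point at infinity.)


For each x in F_19, count y with y^2 = x^3 + 14 x + 11 mod 19:
  x = 0: RHS = 11, y in [7, 12]  -> 2 point(s)
  x = 1: RHS = 7, y in [8, 11]  -> 2 point(s)
  x = 2: RHS = 9, y in [3, 16]  -> 2 point(s)
  x = 3: RHS = 4, y in [2, 17]  -> 2 point(s)
  x = 4: RHS = 17, y in [6, 13]  -> 2 point(s)
  x = 5: RHS = 16, y in [4, 15]  -> 2 point(s)
  x = 6: RHS = 7, y in [8, 11]  -> 2 point(s)
  x = 9: RHS = 11, y in [7, 12]  -> 2 point(s)
  x = 10: RHS = 11, y in [7, 12]  -> 2 point(s)
  x = 12: RHS = 7, y in [8, 11]  -> 2 point(s)
  x = 14: RHS = 6, y in [5, 14]  -> 2 point(s)
  x = 15: RHS = 5, y in [9, 10]  -> 2 point(s)
Affine points: 24. Add the point at infinity: total = 25.

#E(F_19) = 25


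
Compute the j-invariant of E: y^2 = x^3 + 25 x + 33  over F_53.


Delta = -16(4 a^3 + 27 b^2) mod 53 = 37
-1728 * (4 a)^3 = -1728 * (4*25)^3 mod 53 = 22
j = 22 * 37^(-1) mod 53 = 45

j = 45 (mod 53)


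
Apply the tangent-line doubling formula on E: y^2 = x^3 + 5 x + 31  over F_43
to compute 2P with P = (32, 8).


Doubling: s = (3 x1^2 + a) / (2 y1)
s = (3*32^2 + 5) / (2*8) mod 43 = 23
x3 = s^2 - 2 x1 mod 43 = 23^2 - 2*32 = 35
y3 = s (x1 - x3) - y1 mod 43 = 23 * (32 - 35) - 8 = 9

2P = (35, 9)


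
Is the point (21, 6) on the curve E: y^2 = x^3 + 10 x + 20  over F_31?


Check whether y^2 = x^3 + 10 x + 20 (mod 31) for (x, y) = (21, 6).
LHS: y^2 = 6^2 mod 31 = 5
RHS: x^3 + 10 x + 20 = 21^3 + 10*21 + 20 mod 31 = 5
LHS = RHS

Yes, on the curve


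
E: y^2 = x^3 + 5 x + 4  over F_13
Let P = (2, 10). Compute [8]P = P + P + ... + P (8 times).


k = 8 = 1000_2 (binary, LSB first: 0001)
Double-and-add from P = (2, 10):
  bit 0 = 0: acc unchanged = O
  bit 1 = 0: acc unchanged = O
  bit 2 = 0: acc unchanged = O
  bit 3 = 1: acc = O + (10, 12) = (10, 12)

8P = (10, 12)


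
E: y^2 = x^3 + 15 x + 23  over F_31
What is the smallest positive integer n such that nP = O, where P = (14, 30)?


Compute successive multiples of P until we hit O:
  1P = (14, 30)
  2P = (21, 19)
  3P = (1, 16)
  4P = (30, 10)
  5P = (6, 22)
  6P = (12, 3)
  7P = (9, 22)
  8P = (18, 7)
  ... (continuing to 34P)
  34P = O

ord(P) = 34


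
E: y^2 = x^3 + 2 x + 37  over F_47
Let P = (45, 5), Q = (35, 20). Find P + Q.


P != Q, so use the chord formula.
s = (y2 - y1) / (x2 - x1) = (15) / (37) mod 47 = 22
x3 = s^2 - x1 - x2 mod 47 = 22^2 - 45 - 35 = 28
y3 = s (x1 - x3) - y1 mod 47 = 22 * (45 - 28) - 5 = 40

P + Q = (28, 40)


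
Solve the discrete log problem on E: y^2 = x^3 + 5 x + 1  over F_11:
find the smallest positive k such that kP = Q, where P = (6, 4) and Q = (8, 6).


Enumerate multiples of P until we hit Q = (8, 6):
  1P = (6, 4)
  2P = (0, 1)
  3P = (8, 6)
Match found at i = 3.

k = 3


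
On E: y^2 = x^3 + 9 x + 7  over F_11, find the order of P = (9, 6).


Compute successive multiples of P until we hit O:
  1P = (9, 6)
  2P = (5, 1)
  3P = (2, 0)
  4P = (5, 10)
  5P = (9, 5)
  6P = O

ord(P) = 6


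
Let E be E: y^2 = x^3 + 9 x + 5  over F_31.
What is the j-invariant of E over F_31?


Delta = -16(4 a^3 + 27 b^2) mod 31 = 18
-1728 * (4 a)^3 = -1728 * (4*9)^3 mod 31 = 8
j = 8 * 18^(-1) mod 31 = 28

j = 28 (mod 31)


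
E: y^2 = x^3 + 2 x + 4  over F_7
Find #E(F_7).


For each x in F_7, count y with y^2 = x^3 + 2 x + 4 mod 7:
  x = 0: RHS = 4, y in [2, 5]  -> 2 point(s)
  x = 1: RHS = 0, y in [0]  -> 1 point(s)
  x = 2: RHS = 2, y in [3, 4]  -> 2 point(s)
  x = 3: RHS = 2, y in [3, 4]  -> 2 point(s)
  x = 6: RHS = 1, y in [1, 6]  -> 2 point(s)
Affine points: 9. Add the point at infinity: total = 10.

#E(F_7) = 10


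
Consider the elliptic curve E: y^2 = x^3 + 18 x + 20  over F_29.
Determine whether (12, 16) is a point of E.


Check whether y^2 = x^3 + 18 x + 20 (mod 29) for (x, y) = (12, 16).
LHS: y^2 = 16^2 mod 29 = 24
RHS: x^3 + 18 x + 20 = 12^3 + 18*12 + 20 mod 29 = 21
LHS != RHS

No, not on the curve


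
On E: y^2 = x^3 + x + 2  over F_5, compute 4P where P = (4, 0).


k = 4 = 100_2 (binary, LSB first: 001)
Double-and-add from P = (4, 0):
  bit 0 = 0: acc unchanged = O
  bit 1 = 0: acc unchanged = O
  bit 2 = 1: acc = O + O = O

4P = O


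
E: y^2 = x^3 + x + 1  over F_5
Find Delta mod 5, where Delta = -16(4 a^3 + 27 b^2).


4 a^3 + 27 b^2 = 4*1^3 + 27*1^2 = 4 + 27 = 31
Delta = -16 * (31) = -496
Delta mod 5 = 4

Delta = 4 (mod 5)


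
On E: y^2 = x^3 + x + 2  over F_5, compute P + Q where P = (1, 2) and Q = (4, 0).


P != Q, so use the chord formula.
s = (y2 - y1) / (x2 - x1) = (3) / (3) mod 5 = 1
x3 = s^2 - x1 - x2 mod 5 = 1^2 - 1 - 4 = 1
y3 = s (x1 - x3) - y1 mod 5 = 1 * (1 - 1) - 2 = 3

P + Q = (1, 3)


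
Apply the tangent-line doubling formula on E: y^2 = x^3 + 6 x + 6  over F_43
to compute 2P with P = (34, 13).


Doubling: s = (3 x1^2 + a) / (2 y1)
s = (3*34^2 + 6) / (2*13) mod 43 = 41
x3 = s^2 - 2 x1 mod 43 = 41^2 - 2*34 = 22
y3 = s (x1 - x3) - y1 mod 43 = 41 * (34 - 22) - 13 = 6

2P = (22, 6)


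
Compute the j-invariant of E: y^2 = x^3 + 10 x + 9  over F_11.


Delta = -16(4 a^3 + 27 b^2) mod 11 = 8
-1728 * (4 a)^3 = -1728 * (4*10)^3 mod 11 = 9
j = 9 * 8^(-1) mod 11 = 8

j = 8 (mod 11)


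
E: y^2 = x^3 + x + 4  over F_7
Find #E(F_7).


For each x in F_7, count y with y^2 = x^3 + 1 x + 4 mod 7:
  x = 0: RHS = 4, y in [2, 5]  -> 2 point(s)
  x = 2: RHS = 0, y in [0]  -> 1 point(s)
  x = 4: RHS = 2, y in [3, 4]  -> 2 point(s)
  x = 5: RHS = 1, y in [1, 6]  -> 2 point(s)
  x = 6: RHS = 2, y in [3, 4]  -> 2 point(s)
Affine points: 9. Add the point at infinity: total = 10.

#E(F_7) = 10


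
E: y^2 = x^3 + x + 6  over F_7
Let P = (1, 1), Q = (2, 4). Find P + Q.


P != Q, so use the chord formula.
s = (y2 - y1) / (x2 - x1) = (3) / (1) mod 7 = 3
x3 = s^2 - x1 - x2 mod 7 = 3^2 - 1 - 2 = 6
y3 = s (x1 - x3) - y1 mod 7 = 3 * (1 - 6) - 1 = 5

P + Q = (6, 5)


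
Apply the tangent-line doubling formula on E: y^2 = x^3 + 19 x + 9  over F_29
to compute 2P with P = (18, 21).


Doubling: s = (3 x1^2 + a) / (2 y1)
s = (3*18^2 + 19) / (2*21) mod 29 = 16
x3 = s^2 - 2 x1 mod 29 = 16^2 - 2*18 = 17
y3 = s (x1 - x3) - y1 mod 29 = 16 * (18 - 17) - 21 = 24

2P = (17, 24)


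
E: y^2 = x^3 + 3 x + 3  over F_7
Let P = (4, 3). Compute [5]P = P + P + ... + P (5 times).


k = 5 = 101_2 (binary, LSB first: 101)
Double-and-add from P = (4, 3):
  bit 0 = 1: acc = O + (4, 3) = (4, 3)
  bit 1 = 0: acc unchanged = (4, 3)
  bit 2 = 1: acc = (4, 3) + (3, 5) = (4, 4)

5P = (4, 4)


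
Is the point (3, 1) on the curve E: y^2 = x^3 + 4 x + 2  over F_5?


Check whether y^2 = x^3 + 4 x + 2 (mod 5) for (x, y) = (3, 1).
LHS: y^2 = 1^2 mod 5 = 1
RHS: x^3 + 4 x + 2 = 3^3 + 4*3 + 2 mod 5 = 1
LHS = RHS

Yes, on the curve


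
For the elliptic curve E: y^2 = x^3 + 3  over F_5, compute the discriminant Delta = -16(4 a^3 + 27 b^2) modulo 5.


4 a^3 + 27 b^2 = 4*0^3 + 27*3^2 = 0 + 243 = 243
Delta = -16 * (243) = -3888
Delta mod 5 = 2

Delta = 2 (mod 5)


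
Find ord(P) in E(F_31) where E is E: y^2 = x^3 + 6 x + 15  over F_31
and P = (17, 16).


Compute successive multiples of P until we hit O:
  1P = (17, 16)
  2P = (22, 21)
  3P = (24, 8)
  4P = (28, 1)
  5P = (4, 17)
  6P = (30, 16)
  7P = (15, 15)
  8P = (7, 20)
  ... (continuing to 25P)
  25P = O

ord(P) = 25


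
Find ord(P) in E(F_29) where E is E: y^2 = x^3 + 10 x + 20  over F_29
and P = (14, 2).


Compute successive multiples of P until we hit O:
  1P = (14, 2)
  2P = (14, 27)
  3P = O

ord(P) = 3


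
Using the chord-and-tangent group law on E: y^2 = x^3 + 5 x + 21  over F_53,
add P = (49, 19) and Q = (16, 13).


P != Q, so use the chord formula.
s = (y2 - y1) / (x2 - x1) = (47) / (20) mod 53 = 5
x3 = s^2 - x1 - x2 mod 53 = 5^2 - 49 - 16 = 13
y3 = s (x1 - x3) - y1 mod 53 = 5 * (49 - 13) - 19 = 2

P + Q = (13, 2)


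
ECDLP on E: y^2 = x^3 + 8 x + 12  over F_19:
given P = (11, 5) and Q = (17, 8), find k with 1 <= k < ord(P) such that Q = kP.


Enumerate multiples of P until we hit Q = (17, 8):
  1P = (11, 5)
  2P = (17, 8)
Match found at i = 2.

k = 2


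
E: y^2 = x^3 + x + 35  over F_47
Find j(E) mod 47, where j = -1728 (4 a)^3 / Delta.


Delta = -16(4 a^3 + 27 b^2) mod 47 = 3
-1728 * (4 a)^3 = -1728 * (4*1)^3 mod 47 = 46
j = 46 * 3^(-1) mod 47 = 31

j = 31 (mod 47)


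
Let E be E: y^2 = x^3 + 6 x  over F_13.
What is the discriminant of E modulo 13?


4 a^3 + 27 b^2 = 4*6^3 + 27*0^2 = 864 + 0 = 864
Delta = -16 * (864) = -13824
Delta mod 13 = 8

Delta = 8 (mod 13)


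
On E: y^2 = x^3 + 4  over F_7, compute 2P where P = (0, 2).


Doubling: s = (3 x1^2 + a) / (2 y1)
s = (3*0^2 + 0) / (2*2) mod 7 = 0
x3 = s^2 - 2 x1 mod 7 = 0^2 - 2*0 = 0
y3 = s (x1 - x3) - y1 mod 7 = 0 * (0 - 0) - 2 = 5

2P = (0, 5)


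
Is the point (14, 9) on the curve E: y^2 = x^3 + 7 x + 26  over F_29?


Check whether y^2 = x^3 + 7 x + 26 (mod 29) for (x, y) = (14, 9).
LHS: y^2 = 9^2 mod 29 = 23
RHS: x^3 + 7 x + 26 = 14^3 + 7*14 + 26 mod 29 = 26
LHS != RHS

No, not on the curve


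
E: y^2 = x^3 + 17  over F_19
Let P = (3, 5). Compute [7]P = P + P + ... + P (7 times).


k = 7 = 111_2 (binary, LSB first: 111)
Double-and-add from P = (3, 5):
  bit 0 = 1: acc = O + (3, 5) = (3, 5)
  bit 1 = 1: acc = (3, 5) + (3, 14) = O
  bit 2 = 1: acc = O + (3, 5) = (3, 5)

7P = (3, 5)


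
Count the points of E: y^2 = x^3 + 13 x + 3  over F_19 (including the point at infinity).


For each x in F_19, count y with y^2 = x^3 + 13 x + 3 mod 19:
  x = 1: RHS = 17, y in [6, 13]  -> 2 point(s)
  x = 4: RHS = 5, y in [9, 10]  -> 2 point(s)
  x = 7: RHS = 0, y in [0]  -> 1 point(s)
  x = 8: RHS = 11, y in [7, 12]  -> 2 point(s)
  x = 12: RHS = 6, y in [5, 14]  -> 2 point(s)
  x = 15: RHS = 1, y in [1, 18]  -> 2 point(s)
  x = 17: RHS = 7, y in [8, 11]  -> 2 point(s)
Affine points: 13. Add the point at infinity: total = 14.

#E(F_19) = 14


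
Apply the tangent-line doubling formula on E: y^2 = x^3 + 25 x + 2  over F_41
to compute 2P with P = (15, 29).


Doubling: s = (3 x1^2 + a) / (2 y1)
s = (3*15^2 + 25) / (2*29) mod 41 = 5
x3 = s^2 - 2 x1 mod 41 = 5^2 - 2*15 = 36
y3 = s (x1 - x3) - y1 mod 41 = 5 * (15 - 36) - 29 = 30

2P = (36, 30)


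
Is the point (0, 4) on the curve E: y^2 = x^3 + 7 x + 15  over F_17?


Check whether y^2 = x^3 + 7 x + 15 (mod 17) for (x, y) = (0, 4).
LHS: y^2 = 4^2 mod 17 = 16
RHS: x^3 + 7 x + 15 = 0^3 + 7*0 + 15 mod 17 = 15
LHS != RHS

No, not on the curve


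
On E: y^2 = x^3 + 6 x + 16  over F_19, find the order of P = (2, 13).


Compute successive multiples of P until we hit O:
  1P = (2, 13)
  2P = (3, 17)
  3P = (11, 8)
  4P = (11, 11)
  5P = (3, 2)
  6P = (2, 6)
  7P = O

ord(P) = 7


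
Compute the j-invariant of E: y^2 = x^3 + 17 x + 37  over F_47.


Delta = -16(4 a^3 + 27 b^2) mod 47 = 38
-1728 * (4 a)^3 = -1728 * (4*17)^3 mod 47 = 22
j = 22 * 38^(-1) mod 47 = 8

j = 8 (mod 47)


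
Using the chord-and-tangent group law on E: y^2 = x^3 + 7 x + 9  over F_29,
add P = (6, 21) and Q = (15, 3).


P != Q, so use the chord formula.
s = (y2 - y1) / (x2 - x1) = (11) / (9) mod 29 = 27
x3 = s^2 - x1 - x2 mod 29 = 27^2 - 6 - 15 = 12
y3 = s (x1 - x3) - y1 mod 29 = 27 * (6 - 12) - 21 = 20

P + Q = (12, 20)


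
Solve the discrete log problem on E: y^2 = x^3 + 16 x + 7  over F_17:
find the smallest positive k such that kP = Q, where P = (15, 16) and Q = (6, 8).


Enumerate multiples of P until we hit Q = (6, 8):
  1P = (15, 16)
  2P = (13, 7)
  3P = (5, 12)
  4P = (6, 8)
Match found at i = 4.

k = 4


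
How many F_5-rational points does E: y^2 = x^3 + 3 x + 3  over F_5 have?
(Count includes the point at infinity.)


For each x in F_5, count y with y^2 = x^3 + 3 x + 3 mod 5:
  x = 3: RHS = 4, y in [2, 3]  -> 2 point(s)
  x = 4: RHS = 4, y in [2, 3]  -> 2 point(s)
Affine points: 4. Add the point at infinity: total = 5.

#E(F_5) = 5


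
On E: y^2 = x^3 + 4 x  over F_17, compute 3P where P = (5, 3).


k = 3 = 11_2 (binary, LSB first: 11)
Double-and-add from P = (5, 3):
  bit 0 = 1: acc = O + (5, 3) = (5, 3)
  bit 1 = 1: acc = (5, 3) + (8, 0) = (5, 14)

3P = (5, 14)


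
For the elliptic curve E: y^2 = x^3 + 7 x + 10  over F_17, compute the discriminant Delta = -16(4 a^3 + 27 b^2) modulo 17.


4 a^3 + 27 b^2 = 4*7^3 + 27*10^2 = 1372 + 2700 = 4072
Delta = -16 * (4072) = -65152
Delta mod 17 = 9

Delta = 9 (mod 17)


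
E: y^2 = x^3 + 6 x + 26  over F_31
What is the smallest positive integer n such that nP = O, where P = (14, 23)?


Compute successive multiples of P until we hit O:
  1P = (14, 23)
  2P = (10, 30)
  3P = (12, 20)
  4P = (15, 22)
  5P = (3, 28)
  6P = (16, 23)
  7P = (1, 8)
  8P = (21, 19)
  ... (continuing to 17P)
  17P = O

ord(P) = 17


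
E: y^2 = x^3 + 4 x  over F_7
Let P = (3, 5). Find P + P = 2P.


Doubling: s = (3 x1^2 + a) / (2 y1)
s = (3*3^2 + 4) / (2*5) mod 7 = 1
x3 = s^2 - 2 x1 mod 7 = 1^2 - 2*3 = 2
y3 = s (x1 - x3) - y1 mod 7 = 1 * (3 - 2) - 5 = 3

2P = (2, 3)


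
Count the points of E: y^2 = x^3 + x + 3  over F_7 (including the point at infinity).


For each x in F_7, count y with y^2 = x^3 + 1 x + 3 mod 7:
  x = 4: RHS = 1, y in [1, 6]  -> 2 point(s)
  x = 5: RHS = 0, y in [0]  -> 1 point(s)
  x = 6: RHS = 1, y in [1, 6]  -> 2 point(s)
Affine points: 5. Add the point at infinity: total = 6.

#E(F_7) = 6


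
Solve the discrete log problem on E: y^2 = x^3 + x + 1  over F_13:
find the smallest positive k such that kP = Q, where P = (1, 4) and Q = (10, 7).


Enumerate multiples of P until we hit Q = (10, 7):
  1P = (1, 4)
  2P = (8, 12)
  3P = (0, 12)
  4P = (11, 11)
  5P = (5, 1)
  6P = (10, 6)
  7P = (12, 8)
  8P = (4, 2)
  9P = (7, 0)
  10P = (4, 11)
  11P = (12, 5)
  12P = (10, 7)
Match found at i = 12.

k = 12


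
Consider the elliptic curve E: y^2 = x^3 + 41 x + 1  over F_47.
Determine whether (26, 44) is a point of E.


Check whether y^2 = x^3 + 41 x + 1 (mod 47) for (x, y) = (26, 44).
LHS: y^2 = 44^2 mod 47 = 9
RHS: x^3 + 41 x + 1 = 26^3 + 41*26 + 1 mod 47 = 31
LHS != RHS

No, not on the curve


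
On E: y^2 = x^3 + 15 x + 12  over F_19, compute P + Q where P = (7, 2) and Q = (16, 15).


P != Q, so use the chord formula.
s = (y2 - y1) / (x2 - x1) = (13) / (9) mod 19 = 12
x3 = s^2 - x1 - x2 mod 19 = 12^2 - 7 - 16 = 7
y3 = s (x1 - x3) - y1 mod 19 = 12 * (7 - 7) - 2 = 17

P + Q = (7, 17)


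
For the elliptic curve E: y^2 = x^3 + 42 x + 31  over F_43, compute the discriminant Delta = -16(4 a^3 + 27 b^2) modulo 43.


4 a^3 + 27 b^2 = 4*42^3 + 27*31^2 = 296352 + 25947 = 322299
Delta = -16 * (322299) = -5156784
Delta mod 43 = 34

Delta = 34 (mod 43)


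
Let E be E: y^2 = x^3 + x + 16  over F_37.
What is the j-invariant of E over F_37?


Delta = -16(4 a^3 + 27 b^2) mod 37 = 11
-1728 * (4 a)^3 = -1728 * (4*1)^3 mod 37 = 1
j = 1 * 11^(-1) mod 37 = 27

j = 27 (mod 37)


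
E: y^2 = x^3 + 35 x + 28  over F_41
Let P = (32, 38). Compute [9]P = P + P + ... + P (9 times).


k = 9 = 1001_2 (binary, LSB first: 1001)
Double-and-add from P = (32, 38):
  bit 0 = 1: acc = O + (32, 38) = (32, 38)
  bit 1 = 0: acc unchanged = (32, 38)
  bit 2 = 0: acc unchanged = (32, 38)
  bit 3 = 1: acc = (32, 38) + (10, 5) = (32, 3)

9P = (32, 3)


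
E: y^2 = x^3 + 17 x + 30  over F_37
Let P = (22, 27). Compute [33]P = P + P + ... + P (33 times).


k = 33 = 100001_2 (binary, LSB first: 100001)
Double-and-add from P = (22, 27):
  bit 0 = 1: acc = O + (22, 27) = (22, 27)
  bit 1 = 0: acc unchanged = (22, 27)
  bit 2 = 0: acc unchanged = (22, 27)
  bit 3 = 0: acc unchanged = (22, 27)
  bit 4 = 0: acc unchanged = (22, 27)
  bit 5 = 1: acc = (22, 27) + (30, 7) = (19, 21)

33P = (19, 21)


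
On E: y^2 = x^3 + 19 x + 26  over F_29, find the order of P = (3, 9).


Compute successive multiples of P until we hit O:
  1P = (3, 9)
  2P = (17, 10)
  3P = (13, 11)
  4P = (20, 5)
  5P = (19, 5)
  6P = (27, 26)
  7P = (21, 0)
  8P = (27, 3)
  ... (continuing to 14P)
  14P = O

ord(P) = 14


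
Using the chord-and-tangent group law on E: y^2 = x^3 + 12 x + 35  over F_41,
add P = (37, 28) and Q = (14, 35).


P != Q, so use the chord formula.
s = (y2 - y1) / (x2 - x1) = (7) / (18) mod 41 = 30
x3 = s^2 - x1 - x2 mod 41 = 30^2 - 37 - 14 = 29
y3 = s (x1 - x3) - y1 mod 41 = 30 * (37 - 29) - 28 = 7

P + Q = (29, 7)


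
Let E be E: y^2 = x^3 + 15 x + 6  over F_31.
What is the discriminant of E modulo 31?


4 a^3 + 27 b^2 = 4*15^3 + 27*6^2 = 13500 + 972 = 14472
Delta = -16 * (14472) = -231552
Delta mod 31 = 18

Delta = 18 (mod 31)


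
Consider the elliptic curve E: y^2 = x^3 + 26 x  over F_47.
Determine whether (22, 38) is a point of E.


Check whether y^2 = x^3 + 26 x + 0 (mod 47) for (x, y) = (22, 38).
LHS: y^2 = 38^2 mod 47 = 34
RHS: x^3 + 26 x + 0 = 22^3 + 26*22 + 0 mod 47 = 34
LHS = RHS

Yes, on the curve


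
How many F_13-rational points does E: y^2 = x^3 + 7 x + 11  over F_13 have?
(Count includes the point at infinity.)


For each x in F_13, count y with y^2 = x^3 + 7 x + 11 mod 13:
  x = 4: RHS = 12, y in [5, 8]  -> 2 point(s)
  x = 6: RHS = 9, y in [3, 10]  -> 2 point(s)
  x = 7: RHS = 0, y in [0]  -> 1 point(s)
  x = 9: RHS = 10, y in [6, 7]  -> 2 point(s)
  x = 12: RHS = 3, y in [4, 9]  -> 2 point(s)
Affine points: 9. Add the point at infinity: total = 10.

#E(F_13) = 10


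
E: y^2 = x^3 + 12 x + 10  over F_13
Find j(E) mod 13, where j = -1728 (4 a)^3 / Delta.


Delta = -16(4 a^3 + 27 b^2) mod 13 = 11
-1728 * (4 a)^3 = -1728 * (4*12)^3 mod 13 = 1
j = 1 * 11^(-1) mod 13 = 6

j = 6 (mod 13)


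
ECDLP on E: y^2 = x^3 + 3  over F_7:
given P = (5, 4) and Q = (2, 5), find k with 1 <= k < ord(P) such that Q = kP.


Enumerate multiples of P until we hit Q = (2, 5):
  1P = (5, 4)
  2P = (1, 2)
  3P = (3, 4)
  4P = (6, 3)
  5P = (4, 2)
  6P = (2, 2)
  7P = (2, 5)
Match found at i = 7.

k = 7


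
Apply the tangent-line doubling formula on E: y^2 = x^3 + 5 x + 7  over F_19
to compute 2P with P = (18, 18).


Doubling: s = (3 x1^2 + a) / (2 y1)
s = (3*18^2 + 5) / (2*18) mod 19 = 15
x3 = s^2 - 2 x1 mod 19 = 15^2 - 2*18 = 18
y3 = s (x1 - x3) - y1 mod 19 = 15 * (18 - 18) - 18 = 1

2P = (18, 1)


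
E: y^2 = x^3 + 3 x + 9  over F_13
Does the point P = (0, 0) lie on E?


Check whether y^2 = x^3 + 3 x + 9 (mod 13) for (x, y) = (0, 0).
LHS: y^2 = 0^2 mod 13 = 0
RHS: x^3 + 3 x + 9 = 0^3 + 3*0 + 9 mod 13 = 9
LHS != RHS

No, not on the curve


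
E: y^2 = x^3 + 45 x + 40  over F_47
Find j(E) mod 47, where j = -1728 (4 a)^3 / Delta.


Delta = -16(4 a^3 + 27 b^2) mod 47 = 24
-1728 * (4 a)^3 = -1728 * (4*45)^3 mod 47 = 8
j = 8 * 24^(-1) mod 47 = 16

j = 16 (mod 47)


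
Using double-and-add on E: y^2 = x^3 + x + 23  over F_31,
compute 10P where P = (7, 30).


k = 10 = 1010_2 (binary, LSB first: 0101)
Double-and-add from P = (7, 30):
  bit 0 = 0: acc unchanged = O
  bit 1 = 1: acc = O + (6, 20) = (6, 20)
  bit 2 = 0: acc unchanged = (6, 20)
  bit 3 = 1: acc = (6, 20) + (24, 13) = (20, 13)

10P = (20, 13)


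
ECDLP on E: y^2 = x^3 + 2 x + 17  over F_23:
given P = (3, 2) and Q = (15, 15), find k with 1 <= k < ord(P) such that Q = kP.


Enumerate multiples of P until we hit Q = (15, 15):
  1P = (3, 2)
  2P = (2, 11)
  3P = (7, 11)
  4P = (8, 4)
  5P = (14, 12)
  6P = (15, 8)
  7P = (11, 17)
  8P = (10, 5)
  9P = (13, 20)
  10P = (13, 3)
  11P = (10, 18)
  12P = (11, 6)
  13P = (15, 15)
Match found at i = 13.

k = 13


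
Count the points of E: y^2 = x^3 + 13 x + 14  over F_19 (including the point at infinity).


For each x in F_19, count y with y^2 = x^3 + 13 x + 14 mod 19:
  x = 1: RHS = 9, y in [3, 16]  -> 2 point(s)
  x = 3: RHS = 4, y in [2, 17]  -> 2 point(s)
  x = 4: RHS = 16, y in [4, 15]  -> 2 point(s)
  x = 6: RHS = 4, y in [2, 17]  -> 2 point(s)
  x = 7: RHS = 11, y in [7, 12]  -> 2 point(s)
  x = 9: RHS = 5, y in [9, 10]  -> 2 point(s)
  x = 10: RHS = 4, y in [2, 17]  -> 2 point(s)
  x = 11: RHS = 6, y in [5, 14]  -> 2 point(s)
  x = 12: RHS = 17, y in [6, 13]  -> 2 point(s)
  x = 13: RHS = 5, y in [9, 10]  -> 2 point(s)
  x = 16: RHS = 5, y in [9, 10]  -> 2 point(s)
  x = 18: RHS = 0, y in [0]  -> 1 point(s)
Affine points: 23. Add the point at infinity: total = 24.

#E(F_19) = 24
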